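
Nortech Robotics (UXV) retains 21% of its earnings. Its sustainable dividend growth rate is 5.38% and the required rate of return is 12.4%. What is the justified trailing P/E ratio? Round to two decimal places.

Payout ratio b = 1 − 0.21 = 0.79.
Justified trailing P/E = b(1+g)/(r−g) = 0.79×(1+0.0538)/(0.124−0.0538) = 11.8590

11.86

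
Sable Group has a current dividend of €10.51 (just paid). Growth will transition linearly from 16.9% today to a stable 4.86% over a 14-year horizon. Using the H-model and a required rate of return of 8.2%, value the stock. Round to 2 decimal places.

€595.17

H-model: P₀ = D₀[(1+g_L) + H(g_S−g_L)]/(r−g_L), with H = 14/2 = 7.
P₀ = 10.51 × [(1+0.0486) + 7×(0.169−0.0486)] / (0.082−0.0486)
   = 10.51 × 1.8914 / 0.0334 = 595.1681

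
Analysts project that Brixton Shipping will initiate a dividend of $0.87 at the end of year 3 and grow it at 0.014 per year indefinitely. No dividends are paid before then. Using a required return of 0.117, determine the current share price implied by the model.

$6.77

Deferred-dividend DDM. At t=2 the remaining stream is a growing perpetuity with first payment D_3 = 0.87.
V_2 = D_3/(r−g) = 0.87/(0.117−0.014) = 8.4466
P₀ = V_2/(1+r)^2 = 8.4466/(1+0.117)^2 = 6.7698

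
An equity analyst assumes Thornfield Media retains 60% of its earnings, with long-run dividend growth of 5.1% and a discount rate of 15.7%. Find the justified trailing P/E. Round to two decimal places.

3.97

Payout ratio b = 1 − 0.60 = 0.40.
Justified trailing P/E = b(1+g)/(r−g) = 0.40×(1+0.051)/(0.157−0.051) = 3.9660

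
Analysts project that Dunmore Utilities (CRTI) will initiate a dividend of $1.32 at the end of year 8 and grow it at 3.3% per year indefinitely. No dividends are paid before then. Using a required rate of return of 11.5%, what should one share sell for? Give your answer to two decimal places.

$7.51

Deferred-dividend DDM. At t=7 the remaining stream is a growing perpetuity with first payment D_8 = 1.32.
V_7 = D_8/(r−g) = 1.32/(0.115−0.033) = 16.0976
P₀ = V_7/(1+r)^7 = 16.0976/(1+0.115)^7 = 7.5134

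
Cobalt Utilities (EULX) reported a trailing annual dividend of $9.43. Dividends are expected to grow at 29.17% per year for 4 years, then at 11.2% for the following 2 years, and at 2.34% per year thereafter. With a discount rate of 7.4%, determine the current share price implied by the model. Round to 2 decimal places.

Three-stage DDM. Project D₁…D_6; terminal Gordon value at t=6 with g = 0.0234; discount at r = 0.074.
D_1 = 12.1807
D_2 = 15.7339
D_3 = 20.3234
D_4 = 26.2518
D_5 = 29.1920
D_6 = 32.4614
TV_6 = 33.2210/(0.074−0.0234) = 656.5424
P₀ = Σ Dₜ/(1+r)ᵗ + TV_6/(1+r)^6 = 530.4945

$530.49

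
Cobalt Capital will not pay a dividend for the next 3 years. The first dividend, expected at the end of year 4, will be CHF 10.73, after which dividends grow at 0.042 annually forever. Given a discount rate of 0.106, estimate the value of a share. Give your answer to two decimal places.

Deferred-dividend DDM. At t=3 the remaining stream is a growing perpetuity with first payment D_4 = 10.73.
V_3 = D_4/(r−g) = 10.73/(0.106−0.042) = 167.6562
P₀ = V_3/(1+r)^3 = 167.6562/(1+0.106)^3 = 123.9237

CHF 123.92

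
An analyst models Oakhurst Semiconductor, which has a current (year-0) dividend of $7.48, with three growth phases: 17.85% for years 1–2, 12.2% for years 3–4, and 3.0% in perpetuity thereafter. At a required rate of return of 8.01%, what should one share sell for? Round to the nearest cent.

Three-stage DDM. Project D₁…D_4; terminal Gordon value at t=4 with g = 0.03; discount at r = 0.0801.
D_1 = 8.8152
D_2 = 10.3887
D_3 = 11.6561
D_4 = 13.0782
TV_4 = 13.4705/(0.0801−0.03) = 268.8723
P₀ = Σ Dₜ/(1+r)ᵗ + TV_4/(1+r)^4 = 233.4821

$233.48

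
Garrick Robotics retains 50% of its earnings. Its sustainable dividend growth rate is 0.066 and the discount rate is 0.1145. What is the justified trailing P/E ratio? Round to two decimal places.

Payout ratio b = 1 − 0.50 = 0.50.
Justified trailing P/E = b(1+g)/(r−g) = 0.50×(1+0.066)/(0.1145−0.066) = 10.9897

10.99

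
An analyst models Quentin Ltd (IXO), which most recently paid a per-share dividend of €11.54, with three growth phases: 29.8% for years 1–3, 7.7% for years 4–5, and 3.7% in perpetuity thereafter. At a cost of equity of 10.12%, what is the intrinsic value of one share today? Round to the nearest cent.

€377.09

Three-stage DDM. Project D₁…D_5; terminal Gordon value at t=5 with g = 0.037; discount at r = 0.1012.
D_1 = 14.9789
D_2 = 19.4426
D_3 = 25.2365
D_4 = 27.1798
D_5 = 29.2726
TV_5 = 30.3557/(0.1012−0.037) = 472.8300
P₀ = Σ Dₜ/(1+r)ᵗ + TV_5/(1+r)^5 = 377.0889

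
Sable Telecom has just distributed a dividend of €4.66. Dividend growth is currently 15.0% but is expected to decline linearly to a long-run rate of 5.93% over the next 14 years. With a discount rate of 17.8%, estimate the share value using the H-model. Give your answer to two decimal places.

H-model: P₀ = D₀[(1+g_L) + H(g_S−g_L)]/(r−g_L), with H = 14/2 = 7.
P₀ = 4.66 × [(1+0.0593) + 7×(0.15−0.0593)] / (0.178−0.0593)
   = 4.66 × 1.6942 / 0.1187 = 66.5120

€66.51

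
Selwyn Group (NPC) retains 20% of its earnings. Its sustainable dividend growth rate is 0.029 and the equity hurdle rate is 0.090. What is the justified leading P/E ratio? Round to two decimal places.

Payout ratio b = 1 − 0.20 = 0.80.
Justified leading P/E = b/(r−g) = 0.80/(0.09−0.029) = 13.1148

13.11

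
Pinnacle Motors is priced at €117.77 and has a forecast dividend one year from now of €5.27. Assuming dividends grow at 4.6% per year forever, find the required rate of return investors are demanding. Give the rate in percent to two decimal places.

9.07%

Rearranging the constant-growth DDM: r = D₁/P₀ + g.
r = 5.2700 / 117.77 + 0.046 = 0.04475 + 0.046 = 0.09075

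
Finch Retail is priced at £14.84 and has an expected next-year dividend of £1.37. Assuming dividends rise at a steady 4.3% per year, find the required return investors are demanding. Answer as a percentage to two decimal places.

13.53%

Rearranging the constant-growth DDM: r = D₁/P₀ + g.
r = 1.3700 / 14.84 + 0.043 = 0.09232 + 0.043 = 0.13532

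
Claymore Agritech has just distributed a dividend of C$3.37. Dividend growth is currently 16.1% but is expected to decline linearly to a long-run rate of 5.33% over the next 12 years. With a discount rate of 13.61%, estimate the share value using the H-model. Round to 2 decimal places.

C$69.17

H-model: P₀ = D₀[(1+g_L) + H(g_S−g_L)]/(r−g_L), with H = 12/2 = 6.
P₀ = 3.37 × [(1+0.0533) + 6×(0.161−0.0533)] / (0.1361−0.0533)
   = 3.37 × 1.6995 / 0.0828 = 69.1705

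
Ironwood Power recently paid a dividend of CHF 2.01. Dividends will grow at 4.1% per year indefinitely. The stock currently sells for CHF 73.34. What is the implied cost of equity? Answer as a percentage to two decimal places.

Rearranging the constant-growth DDM: r = D₁/P₀ + g.
D₁ = 2.01 × (1 + 0.041) = 2.0924.
r = 2.0924 / 73.34 + 0.041 = 0.02853 + 0.041 = 0.06953

6.95%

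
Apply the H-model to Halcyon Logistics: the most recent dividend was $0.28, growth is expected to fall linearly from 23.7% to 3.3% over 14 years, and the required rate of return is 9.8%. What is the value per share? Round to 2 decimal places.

$10.60

H-model: P₀ = D₀[(1+g_L) + H(g_S−g_L)]/(r−g_L), with H = 14/2 = 7.
P₀ = 0.28 × [(1+0.033) + 7×(0.237−0.033)] / (0.098−0.033)
   = 0.28 × 2.4610 / 0.065 = 10.6012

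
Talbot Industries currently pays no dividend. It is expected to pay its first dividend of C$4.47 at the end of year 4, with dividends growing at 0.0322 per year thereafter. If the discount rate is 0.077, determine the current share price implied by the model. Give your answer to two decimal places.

C$79.87

Deferred-dividend DDM. At t=3 the remaining stream is a growing perpetuity with first payment D_4 = 4.47.
V_3 = D_4/(r−g) = 4.47/(0.077−0.0322) = 99.7768
P₀ = V_3/(1+r)^3 = 99.7768/(1+0.077)^3 = 79.8698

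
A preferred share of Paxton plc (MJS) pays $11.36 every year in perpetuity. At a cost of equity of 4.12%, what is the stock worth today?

Zero-growth DDM (perpetuity): P₀ = D/r = 11.36 / 0.0412 = 275.7282

$275.73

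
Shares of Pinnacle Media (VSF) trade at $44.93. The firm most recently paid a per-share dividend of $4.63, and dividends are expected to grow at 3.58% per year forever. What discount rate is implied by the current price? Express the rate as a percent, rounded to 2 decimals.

14.25%

Rearranging the constant-growth DDM: r = D₁/P₀ + g.
D₁ = 4.63 × (1 + 0.0358) = 4.7958.
r = 4.7958 / 44.93 + 0.0358 = 0.10674 + 0.0358 = 0.14254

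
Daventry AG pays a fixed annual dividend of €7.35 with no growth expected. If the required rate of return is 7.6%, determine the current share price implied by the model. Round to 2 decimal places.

€96.71

Zero-growth DDM (perpetuity): P₀ = D/r = 7.35 / 0.076 = 96.7105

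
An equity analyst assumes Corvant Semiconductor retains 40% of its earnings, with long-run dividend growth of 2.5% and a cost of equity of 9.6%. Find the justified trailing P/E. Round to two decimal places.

Payout ratio b = 1 − 0.40 = 0.60.
Justified trailing P/E = b(1+g)/(r−g) = 0.60×(1+0.025)/(0.096−0.025) = 8.6620

8.66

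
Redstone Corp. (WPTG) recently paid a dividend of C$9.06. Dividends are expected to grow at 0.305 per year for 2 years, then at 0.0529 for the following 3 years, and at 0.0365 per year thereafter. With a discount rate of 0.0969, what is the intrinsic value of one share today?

C$253.70

Three-stage DDM. Project D₁…D_5; terminal Gordon value at t=5 with g = 0.0365; discount at r = 0.0969.
D_1 = 11.8233
D_2 = 15.4294
D_3 = 16.2456
D_4 = 17.1050
D_5 = 18.0099
TV_5 = 18.6672/(0.0969−0.0365) = 309.0601
P₀ = Σ Dₜ/(1+r)ᵗ + TV_5/(1+r)^5 = 253.6983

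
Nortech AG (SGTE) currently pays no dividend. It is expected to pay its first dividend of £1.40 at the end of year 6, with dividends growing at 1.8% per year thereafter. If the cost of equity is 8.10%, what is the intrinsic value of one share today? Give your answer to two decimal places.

Deferred-dividend DDM. At t=5 the remaining stream is a growing perpetuity with first payment D_6 = 1.40.
V_5 = D_6/(r−g) = 1.40/(0.081−0.018) = 22.2222
P₀ = V_5/(1+r)^5 = 22.2222/(1+0.081)^5 = 15.0542

£15.05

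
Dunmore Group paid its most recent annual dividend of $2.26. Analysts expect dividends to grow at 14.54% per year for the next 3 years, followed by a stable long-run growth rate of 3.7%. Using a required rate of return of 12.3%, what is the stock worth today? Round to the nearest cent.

$35.97

Two-stage DDM. Project D₁…D_3 at 0.1454, terminal growth 0.037, discount at r = 0.123.
D_1 = 2.5886
D_2 = 2.9650
D_3 = 3.3961
Terminal value at t=3: TV = D_4/(r−g) = 3.5218/(0.123−0.037) = 40.9506
P₀ = 2.5886/(1+0.123)^1 + 2.9650/(1+0.123)^2 + 3.3961/(1+0.123)^3 + 40.9506/(1+0.123)^3 = 35.9689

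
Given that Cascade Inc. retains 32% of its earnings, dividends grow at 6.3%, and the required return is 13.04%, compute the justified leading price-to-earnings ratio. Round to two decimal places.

Payout ratio b = 1 − 0.32 = 0.68.
Justified leading P/E = b/(r−g) = 0.68/(0.1304−0.063) = 10.0890

10.09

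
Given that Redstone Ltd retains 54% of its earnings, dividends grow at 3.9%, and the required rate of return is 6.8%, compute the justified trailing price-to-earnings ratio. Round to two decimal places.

16.48

Payout ratio b = 1 − 0.54 = 0.46.
Justified trailing P/E = b(1+g)/(r−g) = 0.46×(1+0.039)/(0.068−0.039) = 16.4807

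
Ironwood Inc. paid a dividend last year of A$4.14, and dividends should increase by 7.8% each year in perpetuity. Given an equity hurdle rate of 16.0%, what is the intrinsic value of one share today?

Gordon growth model: P₀ = D₁/(r − g). D₁ = 4.14 × (1 + 0.078) = 4.4629.
P₀ = 4.4629 / (0.16 − 0.078) = 4.4629 / 0.082 = 54.4259

A$54.43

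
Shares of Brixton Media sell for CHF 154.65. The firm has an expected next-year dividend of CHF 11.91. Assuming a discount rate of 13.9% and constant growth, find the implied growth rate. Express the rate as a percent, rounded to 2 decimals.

From P₀ = D₁/(r − g), the implied growth is g = r − D₁/P₀.
g = 0.139 − 11.91/154.65 = 0.139 − 0.07701 = 0.06199

6.20%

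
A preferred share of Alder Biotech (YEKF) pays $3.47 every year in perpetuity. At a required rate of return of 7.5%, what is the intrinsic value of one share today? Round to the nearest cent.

Zero-growth DDM (perpetuity): P₀ = D/r = 3.47 / 0.075 = 46.2667

$46.27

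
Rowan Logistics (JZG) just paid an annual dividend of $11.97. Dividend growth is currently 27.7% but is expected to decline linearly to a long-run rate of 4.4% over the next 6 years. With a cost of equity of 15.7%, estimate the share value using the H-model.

H-model: P₀ = D₀[(1+g_L) + H(g_S−g_L)]/(r−g_L), with H = 6/2 = 3.
P₀ = 11.97 × [(1+0.044) + 3×(0.277−0.044)] / (0.157−0.044)
   = 11.97 × 1.7430 / 0.113 = 184.6346

$184.63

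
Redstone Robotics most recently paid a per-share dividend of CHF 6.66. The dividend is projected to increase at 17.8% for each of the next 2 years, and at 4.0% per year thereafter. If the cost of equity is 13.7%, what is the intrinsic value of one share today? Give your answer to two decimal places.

Two-stage DDM. Project D₁…D_2 at 0.178, terminal growth 0.04, discount at r = 0.137.
D_1 = 7.8455
D_2 = 9.2420
Terminal value at t=2: TV = D_3/(r−g) = 9.6117/(0.137−0.04) = 99.0892
P₀ = 7.8455/(1+0.137)^1 + 9.2420/(1+0.137)^2 + 99.0892/(1+0.137)^2 = 90.6980

CHF 90.70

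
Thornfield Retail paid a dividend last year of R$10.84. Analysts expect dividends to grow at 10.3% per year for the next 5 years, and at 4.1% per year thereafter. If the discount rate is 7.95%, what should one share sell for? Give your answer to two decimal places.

Two-stage DDM. Project D₁…D_5 at 0.103, terminal growth 0.041, discount at r = 0.0795.
D_1 = 11.9565
D_2 = 13.1880
D_3 = 14.5464
D_4 = 16.0447
D_5 = 17.6973
Terminal value at t=5: TV = D_6/(r−g) = 18.4229/(0.0795−0.041) = 478.5164
P₀ = 11.9565/(1+0.0795)^1 + 13.1880/(1+0.0795)^2 + 14.5464/(1+0.0795)^3 + 16.0447/(1+0.0795)^4 + 17.6973/(1+0.0795)^5 + 478.5164/(1+0.0795)^5 = 384.2693

R$384.27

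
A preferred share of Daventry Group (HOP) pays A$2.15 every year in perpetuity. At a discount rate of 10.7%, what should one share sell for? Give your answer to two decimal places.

A$20.09

Zero-growth DDM (perpetuity): P₀ = D/r = 2.15 / 0.107 = 20.0935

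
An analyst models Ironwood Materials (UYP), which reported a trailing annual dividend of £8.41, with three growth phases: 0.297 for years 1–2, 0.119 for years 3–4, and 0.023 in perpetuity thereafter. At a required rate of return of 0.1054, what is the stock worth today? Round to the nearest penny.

£192.33

Three-stage DDM. Project D₁…D_4; terminal Gordon value at t=4 with g = 0.023; discount at r = 0.1054.
D_1 = 10.9078
D_2 = 14.1474
D_3 = 15.8309
D_4 = 17.7148
TV_4 = 18.1222/(0.1054−0.023) = 219.9300
P₀ = Σ Dₜ/(1+r)ᵗ + TV_4/(1+r)^4 = 192.3324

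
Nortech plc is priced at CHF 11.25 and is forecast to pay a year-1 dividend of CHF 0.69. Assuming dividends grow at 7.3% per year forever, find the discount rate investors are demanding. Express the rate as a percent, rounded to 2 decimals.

13.43%

Rearranging the constant-growth DDM: r = D₁/P₀ + g.
r = 0.6900 / 11.25 + 0.073 = 0.06133 + 0.073 = 0.13433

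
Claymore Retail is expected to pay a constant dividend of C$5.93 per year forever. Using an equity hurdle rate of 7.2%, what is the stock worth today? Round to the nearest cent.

C$82.36

Zero-growth DDM (perpetuity): P₀ = D/r = 5.93 / 0.072 = 82.3611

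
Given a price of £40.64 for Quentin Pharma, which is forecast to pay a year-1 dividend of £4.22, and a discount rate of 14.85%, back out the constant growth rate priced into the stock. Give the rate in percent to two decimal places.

From P₀ = D₁/(r − g), the implied growth is g = r − D₁/P₀.
g = 0.1485 − 4.22/40.64 = 0.1485 − 0.10384 = 0.04466

4.47%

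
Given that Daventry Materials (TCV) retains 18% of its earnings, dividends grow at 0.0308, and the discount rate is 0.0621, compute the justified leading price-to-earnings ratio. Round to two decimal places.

26.20

Payout ratio b = 1 − 0.18 = 0.82.
Justified leading P/E = b/(r−g) = 0.82/(0.0621−0.0308) = 26.1981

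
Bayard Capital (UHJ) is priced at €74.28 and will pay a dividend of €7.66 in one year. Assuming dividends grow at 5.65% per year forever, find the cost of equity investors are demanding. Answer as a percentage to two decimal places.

Rearranging the constant-growth DDM: r = D₁/P₀ + g.
r = 7.6600 / 74.28 + 0.0565 = 0.10312 + 0.0565 = 0.15962

15.96%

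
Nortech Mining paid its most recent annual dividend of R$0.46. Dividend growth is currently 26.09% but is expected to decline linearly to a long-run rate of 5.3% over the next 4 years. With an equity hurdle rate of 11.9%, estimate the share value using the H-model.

R$10.24

H-model: P₀ = D₀[(1+g_L) + H(g_S−g_L)]/(r−g_L), with H = 4/2 = 2.
P₀ = 0.46 × [(1+0.053) + 2×(0.2609−0.053)] / (0.119−0.053)
   = 0.46 × 1.4688 / 0.066 = 10.2371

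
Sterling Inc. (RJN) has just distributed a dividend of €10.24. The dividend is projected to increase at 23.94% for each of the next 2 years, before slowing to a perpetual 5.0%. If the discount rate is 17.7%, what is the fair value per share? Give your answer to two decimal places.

€116.01

Two-stage DDM. Project D₁…D_2 at 0.2394, terminal growth 0.05, discount at r = 0.177.
D_1 = 12.6915
D_2 = 15.7298
Terminal value at t=2: TV = D_3/(r−g) = 16.5163/(0.177−0.05) = 130.0494
P₀ = 12.6915/(1+0.177)^1 + 15.7298/(1+0.177)^2 + 130.0494/(1+0.177)^2 = 116.0137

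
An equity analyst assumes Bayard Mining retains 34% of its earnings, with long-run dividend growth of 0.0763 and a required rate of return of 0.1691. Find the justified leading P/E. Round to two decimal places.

Payout ratio b = 1 − 0.34 = 0.66.
Justified leading P/E = b/(r−g) = 0.66/(0.1691−0.0763) = 7.1121

7.11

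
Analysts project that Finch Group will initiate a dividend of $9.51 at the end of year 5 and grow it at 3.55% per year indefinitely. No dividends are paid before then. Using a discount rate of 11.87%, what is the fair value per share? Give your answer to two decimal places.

$72.98

Deferred-dividend DDM. At t=4 the remaining stream is a growing perpetuity with first payment D_5 = 9.51.
V_4 = D_5/(r−g) = 9.51/(0.1187−0.0355) = 114.3029
P₀ = V_4/(1+r)^4 = 114.3029/(1+0.1187)^4 = 72.9798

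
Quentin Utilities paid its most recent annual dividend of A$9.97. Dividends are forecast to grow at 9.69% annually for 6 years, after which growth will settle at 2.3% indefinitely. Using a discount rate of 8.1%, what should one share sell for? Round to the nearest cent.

Two-stage DDM. Project D₁…D_6 at 0.0969, terminal growth 0.023, discount at r = 0.081.
D_1 = 10.9361
D_2 = 11.9958
D_3 = 13.1582
D_4 = 14.4332
D_5 = 15.8318
D_6 = 17.3659
Terminal value at t=6: TV = D_7/(r−g) = 17.7653/(0.081−0.023) = 306.2986
P₀ = 10.9361/(1+0.081)^1 + 11.9958/(1+0.081)^2 + 13.1582/(1+0.081)^3 + 14.4332/(1+0.081)^4 + 15.8318/(1+0.081)^5 + 17.3659/(1+0.081)^6 + 306.2986/(1+0.081)^6 = 254.9274

A$254.93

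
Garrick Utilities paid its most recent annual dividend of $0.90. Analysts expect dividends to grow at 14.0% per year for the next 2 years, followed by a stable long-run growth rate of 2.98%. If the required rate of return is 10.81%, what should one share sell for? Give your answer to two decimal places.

$14.41

Two-stage DDM. Project D₁…D_2 at 0.14, terminal growth 0.0298, discount at r = 0.1081.
D_1 = 1.0260
D_2 = 1.1696
Terminal value at t=2: TV = D_3/(r−g) = 1.2045/(0.1081−0.0298) = 15.3831
P₀ = 1.0260/(1+0.1081)^1 + 1.1696/(1+0.1081)^2 + 15.3831/(1+0.1081)^2 = 14.4066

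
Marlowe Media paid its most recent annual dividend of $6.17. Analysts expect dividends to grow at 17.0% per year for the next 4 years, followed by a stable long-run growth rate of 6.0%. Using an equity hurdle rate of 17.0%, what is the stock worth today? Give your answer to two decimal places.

Two-stage DDM. Project D₁…D_4 at 0.17, terminal growth 0.06, discount at r = 0.17.
D_1 = 7.2189
D_2 = 8.4461
D_3 = 9.8820
D_4 = 11.5619
Terminal value at t=4: TV = D_5/(r−g) = 12.2556/(0.17−0.06) = 111.4145
P₀ = 7.2189/(1+0.17)^1 + 8.4461/(1+0.17)^2 + 9.8820/(1+0.17)^3 + 11.5619/(1+0.17)^4 + 111.4145/(1+0.17)^4 = 84.1364

$84.14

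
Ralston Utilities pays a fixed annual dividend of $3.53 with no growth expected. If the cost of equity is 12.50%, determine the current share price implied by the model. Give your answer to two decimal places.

Zero-growth DDM (perpetuity): P₀ = D/r = 3.53 / 0.125 = 28.2400

$28.24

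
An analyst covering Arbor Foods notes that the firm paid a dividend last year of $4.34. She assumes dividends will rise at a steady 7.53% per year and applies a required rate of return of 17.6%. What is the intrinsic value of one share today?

Gordon growth model: P₀ = D₁/(r − g). D₁ = 4.34 × (1 + 0.0753) = 4.6668.
P₀ = 4.6668 / (0.176 − 0.0753) = 4.6668 / 0.1007 = 46.3436

$46.34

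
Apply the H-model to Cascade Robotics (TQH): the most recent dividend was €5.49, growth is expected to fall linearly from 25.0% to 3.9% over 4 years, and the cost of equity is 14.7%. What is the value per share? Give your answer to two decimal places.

H-model: P₀ = D₀[(1+g_L) + H(g_S−g_L)]/(r−g_L), with H = 4/2 = 2.
P₀ = 5.49 × [(1+0.039) + 2×(0.25−0.039)] / (0.147−0.039)
   = 5.49 × 1.4610 / 0.108 = 74.2675

€74.27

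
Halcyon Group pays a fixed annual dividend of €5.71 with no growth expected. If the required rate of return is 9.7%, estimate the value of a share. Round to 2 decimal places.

Zero-growth DDM (perpetuity): P₀ = D/r = 5.71 / 0.097 = 58.8660

€58.87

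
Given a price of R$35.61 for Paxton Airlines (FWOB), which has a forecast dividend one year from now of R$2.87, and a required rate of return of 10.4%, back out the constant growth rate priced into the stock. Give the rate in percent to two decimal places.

2.34%

From P₀ = D₁/(r − g), the implied growth is g = r − D₁/P₀.
g = 0.104 − 2.87/35.61 = 0.104 − 0.08060 = 0.02340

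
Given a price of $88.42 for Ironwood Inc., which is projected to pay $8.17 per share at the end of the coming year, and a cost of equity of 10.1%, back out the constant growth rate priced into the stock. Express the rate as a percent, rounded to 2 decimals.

0.86%

From P₀ = D₁/(r − g), the implied growth is g = r − D₁/P₀.
g = 0.101 − 8.17/88.42 = 0.101 − 0.09240 = 0.00860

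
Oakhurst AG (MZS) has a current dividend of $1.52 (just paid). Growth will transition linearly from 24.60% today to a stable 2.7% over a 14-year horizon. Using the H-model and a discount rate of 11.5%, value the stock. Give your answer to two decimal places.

$44.22

H-model: P₀ = D₀[(1+g_L) + H(g_S−g_L)]/(r−g_L), with H = 14/2 = 7.
P₀ = 1.52 × [(1+0.027) + 7×(0.246−0.027)] / (0.115−0.027)
   = 1.52 × 2.5600 / 0.088 = 44.2182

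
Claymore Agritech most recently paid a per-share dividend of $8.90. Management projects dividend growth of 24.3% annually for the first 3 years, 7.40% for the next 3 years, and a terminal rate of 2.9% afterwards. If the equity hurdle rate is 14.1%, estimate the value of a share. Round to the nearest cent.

$150.55

Three-stage DDM. Project D₁…D_6; terminal Gordon value at t=6 with g = 0.029; discount at r = 0.141.
D_1 = 11.0627
D_2 = 13.7509
D_3 = 17.0924
D_4 = 18.3573
D_5 = 19.7157
D_6 = 21.1746
TV_6 = 21.7887/(0.141−0.029) = 194.5421
P₀ = Σ Dₜ/(1+r)ᵗ + TV_6/(1+r)^6 = 150.5524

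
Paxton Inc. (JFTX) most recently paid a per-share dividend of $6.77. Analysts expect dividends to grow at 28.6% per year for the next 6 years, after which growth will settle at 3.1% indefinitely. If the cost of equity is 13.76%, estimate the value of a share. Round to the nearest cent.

$200.41

Two-stage DDM. Project D₁…D_6 at 0.286, terminal growth 0.031, discount at r = 0.1376.
D_1 = 8.7062
D_2 = 11.1962
D_3 = 14.3983
D_4 = 18.5162
D_5 = 23.8119
D_6 = 30.6221
Terminal value at t=6: TV = D_7/(r−g) = 31.5713/(0.1376−0.031) = 296.1665
P₀ = 8.7062/(1+0.1376)^1 + 11.1962/(1+0.1376)^2 + 14.3983/(1+0.1376)^3 + 18.5162/(1+0.1376)^4 + 23.8119/(1+0.1376)^5 + 30.6221/(1+0.1376)^6 + 296.1665/(1+0.1376)^6 = 200.4138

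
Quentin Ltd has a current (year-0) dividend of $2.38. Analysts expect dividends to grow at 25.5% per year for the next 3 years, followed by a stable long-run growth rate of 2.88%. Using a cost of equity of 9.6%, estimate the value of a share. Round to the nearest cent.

Two-stage DDM. Project D₁…D_3 at 0.255, terminal growth 0.0288, discount at r = 0.096.
D_1 = 2.9869
D_2 = 3.7486
D_3 = 4.7044
Terminal value at t=3: TV = D_4/(r−g) = 4.8399/(0.096−0.0288) = 72.0228
P₀ = 2.9869/(1+0.096)^1 + 3.7486/(1+0.096)^2 + 4.7044/(1+0.096)^3 + 72.0228/(1+0.096)^3 = 64.1257

$64.13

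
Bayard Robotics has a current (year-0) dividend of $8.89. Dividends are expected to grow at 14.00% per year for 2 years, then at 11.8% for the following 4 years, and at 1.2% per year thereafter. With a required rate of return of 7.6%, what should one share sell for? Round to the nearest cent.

Three-stage DDM. Project D₁…D_6; terminal Gordon value at t=6 with g = 0.012; discount at r = 0.076.
D_1 = 10.1346
D_2 = 11.5534
D_3 = 12.9168
D_4 = 14.4409
D_5 = 16.1450
D_6 = 18.0501
TV_6 = 18.2667/(0.076−0.012) = 285.4166
P₀ = Σ Dₜ/(1+r)ᵗ + TV_6/(1+r)^6 = 247.2740

$247.27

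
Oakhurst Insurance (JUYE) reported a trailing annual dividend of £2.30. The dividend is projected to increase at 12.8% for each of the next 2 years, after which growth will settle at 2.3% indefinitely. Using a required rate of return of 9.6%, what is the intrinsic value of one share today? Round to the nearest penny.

Two-stage DDM. Project D₁…D_2 at 0.128, terminal growth 0.023, discount at r = 0.096.
D_1 = 2.5944
D_2 = 2.9265
Terminal value at t=2: TV = D_3/(r−g) = 2.9938/(0.096−0.023) = 41.0109
P₀ = 2.5944/(1+0.096)^1 + 2.9265/(1+0.096)^2 + 41.0109/(1+0.096)^2 = 38.9445

£38.94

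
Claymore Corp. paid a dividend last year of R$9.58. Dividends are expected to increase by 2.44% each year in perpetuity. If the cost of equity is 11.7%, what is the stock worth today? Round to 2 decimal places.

R$105.98

Gordon growth model: P₀ = D₁/(r − g). D₁ = 9.58 × (1 + 0.0244) = 9.8138.
P₀ = 9.8138 / (0.117 − 0.0244) = 9.8138 / 0.0926 = 105.9800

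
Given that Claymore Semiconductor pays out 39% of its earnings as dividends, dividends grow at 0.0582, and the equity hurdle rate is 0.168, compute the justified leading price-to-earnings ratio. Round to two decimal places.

Justified leading P/E = b/(r−g) = 0.39/(0.168−0.0582) = 3.5519

3.55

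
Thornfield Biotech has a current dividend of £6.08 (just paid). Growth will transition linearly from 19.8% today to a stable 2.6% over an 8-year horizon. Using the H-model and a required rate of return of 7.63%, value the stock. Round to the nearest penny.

H-model: P₀ = D₀[(1+g_L) + H(g_S−g_L)]/(r−g_L), with H = 8/2 = 4.
P₀ = 6.08 × [(1+0.026) + 4×(0.198−0.026)] / (0.0763−0.026)
   = 6.08 × 1.7140 / 0.0503 = 207.1793

£207.18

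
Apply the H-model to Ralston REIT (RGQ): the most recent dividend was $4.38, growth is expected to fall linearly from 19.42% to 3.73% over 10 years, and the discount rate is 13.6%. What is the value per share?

H-model: P₀ = D₀[(1+g_L) + H(g_S−g_L)]/(r−g_L), with H = 10/2 = 5.
P₀ = 4.38 × [(1+0.0373) + 5×(0.1942−0.0373)] / (0.136−0.0373)
   = 4.38 × 1.8218 / 0.0987 = 80.8458

$80.85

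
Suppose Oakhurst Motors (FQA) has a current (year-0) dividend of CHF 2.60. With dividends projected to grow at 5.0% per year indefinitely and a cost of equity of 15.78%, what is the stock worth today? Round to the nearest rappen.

CHF 25.32

Gordon growth model: P₀ = D₁/(r − g). D₁ = 2.60 × (1 + 0.05) = 2.7300.
P₀ = 2.7300 / (0.1578 − 0.05) = 2.7300 / 0.1078 = 25.3247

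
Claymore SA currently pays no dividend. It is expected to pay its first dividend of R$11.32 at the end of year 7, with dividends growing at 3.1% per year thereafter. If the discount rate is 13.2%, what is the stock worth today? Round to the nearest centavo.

Deferred-dividend DDM. At t=6 the remaining stream is a growing perpetuity with first payment D_7 = 11.32.
V_6 = D_7/(r−g) = 11.32/(0.132−0.031) = 112.0792
P₀ = V_6/(1+r)^6 = 112.0792/(1+0.132)^6 = 53.2656

R$53.27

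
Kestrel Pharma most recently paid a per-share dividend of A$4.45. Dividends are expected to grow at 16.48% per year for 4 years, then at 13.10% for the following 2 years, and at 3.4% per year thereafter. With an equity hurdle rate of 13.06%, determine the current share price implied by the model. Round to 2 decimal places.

Three-stage DDM. Project D₁…D_6; terminal Gordon value at t=6 with g = 0.034; discount at r = 0.1306.
D_1 = 5.1834
D_2 = 6.0376
D_3 = 7.0326
D_4 = 8.1915
D_5 = 9.2646
D_6 = 10.4783
TV_6 = 10.8346/(0.1306−0.034) = 112.1590
P₀ = Σ Dₜ/(1+r)ᵗ + TV_6/(1+r)^6 = 82.9202

A$82.92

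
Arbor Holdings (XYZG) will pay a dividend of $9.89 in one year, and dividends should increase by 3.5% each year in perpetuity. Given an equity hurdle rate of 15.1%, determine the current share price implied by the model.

$85.26

Gordon growth model: P₀ = D₁/(r − g), with D₁ = 9.89 given directly.
P₀ = 9.8900 / (0.151 − 0.035) = 9.8900 / 0.116 = 85.2586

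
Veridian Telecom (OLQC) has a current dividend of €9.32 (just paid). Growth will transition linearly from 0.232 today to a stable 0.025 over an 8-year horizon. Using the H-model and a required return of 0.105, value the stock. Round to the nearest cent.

€215.87

H-model: P₀ = D₀[(1+g_L) + H(g_S−g_L)]/(r−g_L), with H = 8/2 = 4.
P₀ = 9.32 × [(1+0.025) + 4×(0.232−0.025)] / (0.105−0.025)
   = 9.32 × 1.8530 / 0.08 = 215.8745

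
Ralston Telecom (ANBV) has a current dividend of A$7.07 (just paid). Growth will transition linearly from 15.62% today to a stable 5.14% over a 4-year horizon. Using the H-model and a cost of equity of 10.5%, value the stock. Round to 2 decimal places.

A$166.33

H-model: P₀ = D₀[(1+g_L) + H(g_S−g_L)]/(r−g_L), with H = 4/2 = 2.
P₀ = 7.07 × [(1+0.0514) + 2×(0.1562−0.0514)] / (0.105−0.0514)
   = 7.07 × 1.2610 / 0.0536 = 166.3297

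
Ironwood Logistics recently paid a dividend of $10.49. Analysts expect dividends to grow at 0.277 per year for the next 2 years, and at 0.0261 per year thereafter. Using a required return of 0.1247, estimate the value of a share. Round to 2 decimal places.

Two-stage DDM. Project D₁…D_2 at 0.277, terminal growth 0.0261, discount at r = 0.1247.
D_1 = 13.3957
D_2 = 17.1063
Terminal value at t=2: TV = D_3/(r−g) = 17.5528/(0.1247−0.0261) = 178.0205
P₀ = 13.3957/(1+0.1247)^1 + 17.1063/(1+0.1247)^2 + 178.0205/(1+0.1247)^2 = 166.1671

$166.17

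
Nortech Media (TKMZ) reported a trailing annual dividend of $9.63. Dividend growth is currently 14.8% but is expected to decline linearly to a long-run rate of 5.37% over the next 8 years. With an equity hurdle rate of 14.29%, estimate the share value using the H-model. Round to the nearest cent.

$154.48

H-model: P₀ = D₀[(1+g_L) + H(g_S−g_L)]/(r−g_L), with H = 8/2 = 4.
P₀ = 9.63 × [(1+0.0537) + 4×(0.148−0.0537)] / (0.1429−0.0537)
   = 9.63 × 1.4309 / 0.0892 = 154.4795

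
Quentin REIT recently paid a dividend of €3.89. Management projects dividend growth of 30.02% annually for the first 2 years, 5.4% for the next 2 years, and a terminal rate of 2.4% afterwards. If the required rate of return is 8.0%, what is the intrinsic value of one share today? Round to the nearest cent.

Three-stage DDM. Project D₁…D_4; terminal Gordon value at t=4 with g = 0.024; discount at r = 0.08.
D_1 = 5.0578
D_2 = 6.5761
D_3 = 6.9312
D_4 = 7.3055
TV_4 = 7.4809/(0.08−0.024) = 133.5867
P₀ = Σ Dₜ/(1+r)ᵗ + TV_4/(1+r)^4 = 119.3833

€119.38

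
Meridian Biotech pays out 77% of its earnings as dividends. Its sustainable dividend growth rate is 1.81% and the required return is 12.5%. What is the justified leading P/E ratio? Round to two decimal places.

7.20

Justified leading P/E = b/(r−g) = 0.77/(0.125−0.0181) = 7.2030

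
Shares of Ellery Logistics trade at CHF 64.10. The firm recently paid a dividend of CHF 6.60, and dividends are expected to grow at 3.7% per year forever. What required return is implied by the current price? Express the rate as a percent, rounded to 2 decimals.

14.38%

Rearranging the constant-growth DDM: r = D₁/P₀ + g.
D₁ = 6.60 × (1 + 0.037) = 6.8442.
r = 6.8442 / 64.10 + 0.037 = 0.10677 + 0.037 = 0.14377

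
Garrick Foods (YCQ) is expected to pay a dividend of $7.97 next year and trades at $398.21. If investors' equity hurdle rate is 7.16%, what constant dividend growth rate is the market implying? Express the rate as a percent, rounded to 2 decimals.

5.16%

From P₀ = D₁/(r − g), the implied growth is g = r − D₁/P₀.
g = 0.0716 − 7.97/398.21 = 0.0716 − 0.02001 = 0.05159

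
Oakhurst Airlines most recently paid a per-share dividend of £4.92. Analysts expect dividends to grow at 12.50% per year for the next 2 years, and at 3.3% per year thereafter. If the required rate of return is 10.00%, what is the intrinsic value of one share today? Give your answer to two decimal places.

Two-stage DDM. Project D₁…D_2 at 0.125, terminal growth 0.033, discount at r = 0.1.
D_1 = 5.5350
D_2 = 6.2269
Terminal value at t=2: TV = D_3/(r−g) = 6.4324/(0.1−0.033) = 96.0054
P₀ = 5.5350/(1+0.1)^1 + 6.2269/(1+0.1)^2 + 96.0054/(1+0.1)^2 = 89.5213

£89.52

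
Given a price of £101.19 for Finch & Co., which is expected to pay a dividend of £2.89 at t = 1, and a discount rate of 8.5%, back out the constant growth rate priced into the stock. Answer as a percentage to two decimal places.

5.64%

From P₀ = D₁/(r − g), the implied growth is g = r − D₁/P₀.
g = 0.085 − 2.89/101.19 = 0.085 − 0.02856 = 0.05644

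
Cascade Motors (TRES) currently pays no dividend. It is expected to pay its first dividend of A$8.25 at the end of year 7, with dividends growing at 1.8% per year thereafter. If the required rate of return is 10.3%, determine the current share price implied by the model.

A$53.90

Deferred-dividend DDM. At t=6 the remaining stream is a growing perpetuity with first payment D_7 = 8.25.
V_6 = D_7/(r−g) = 8.25/(0.103−0.018) = 97.0588
P₀ = V_6/(1+r)^6 = 97.0588/(1+0.103)^6 = 53.8992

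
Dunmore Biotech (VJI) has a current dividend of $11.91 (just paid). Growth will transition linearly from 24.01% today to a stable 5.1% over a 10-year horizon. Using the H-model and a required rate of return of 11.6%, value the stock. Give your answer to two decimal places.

$365.82

H-model: P₀ = D₀[(1+g_L) + H(g_S−g_L)]/(r−g_L), with H = 10/2 = 5.
P₀ = 11.91 × [(1+0.051) + 5×(0.2401−0.051)] / (0.116−0.051)
   = 11.91 × 1.9965 / 0.065 = 365.8202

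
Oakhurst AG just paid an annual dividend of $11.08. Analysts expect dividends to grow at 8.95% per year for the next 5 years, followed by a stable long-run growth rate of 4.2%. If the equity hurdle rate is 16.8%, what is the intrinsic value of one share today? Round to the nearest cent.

$109.89

Two-stage DDM. Project D₁…D_5 at 0.0895, terminal growth 0.042, discount at r = 0.168.
D_1 = 12.0717
D_2 = 13.1521
D_3 = 14.3292
D_4 = 15.6116
D_5 = 17.0089
Terminal value at t=5: TV = D_6/(r−g) = 17.7233/(0.168−0.042) = 140.6608
P₀ = 12.0717/(1+0.168)^1 + 13.1521/(1+0.168)^2 + 14.3292/(1+0.168)^3 + 15.6116/(1+0.168)^4 + 17.0089/(1+0.168)^5 + 140.6608/(1+0.168)^5 = 109.8899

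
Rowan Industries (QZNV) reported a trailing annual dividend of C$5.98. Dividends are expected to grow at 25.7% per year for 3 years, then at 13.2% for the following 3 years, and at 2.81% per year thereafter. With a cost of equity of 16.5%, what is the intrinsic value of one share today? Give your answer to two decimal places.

Three-stage DDM. Project D₁…D_6; terminal Gordon value at t=6 with g = 0.0281; discount at r = 0.165.
D_1 = 7.5169
D_2 = 9.4487
D_3 = 11.8770
D_4 = 13.4448
D_5 = 15.2195
D_6 = 17.2285
TV_6 = 17.7126/(0.165−0.0281) = 129.3833
P₀ = Σ Dₜ/(1+r)ᵗ + TV_6/(1+r)^6 = 93.9590

C$93.96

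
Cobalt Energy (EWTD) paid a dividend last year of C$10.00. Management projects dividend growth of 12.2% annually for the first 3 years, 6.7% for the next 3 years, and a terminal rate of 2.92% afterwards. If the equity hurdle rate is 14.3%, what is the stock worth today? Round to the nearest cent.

C$123.27

Three-stage DDM. Project D₁…D_6; terminal Gordon value at t=6 with g = 0.0292; discount at r = 0.143.
D_1 = 11.2200
D_2 = 12.5888
D_3 = 14.1247
D_4 = 15.0710
D_5 = 16.0808
D_6 = 17.1582
TV_6 = 17.6592/(0.143−0.0292) = 155.1777
P₀ = Σ Dₜ/(1+r)ᵗ + TV_6/(1+r)^6 = 123.2694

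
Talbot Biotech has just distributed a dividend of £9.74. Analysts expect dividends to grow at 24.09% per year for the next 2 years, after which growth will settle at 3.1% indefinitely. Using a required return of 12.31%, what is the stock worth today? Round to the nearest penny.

Two-stage DDM. Project D₁…D_2 at 0.2409, terminal growth 0.031, discount at r = 0.1231.
D_1 = 12.0864
D_2 = 14.9980
Terminal value at t=2: TV = D_3/(r−g) = 15.4629/(0.1231−0.031) = 167.8926
P₀ = 12.0864/(1+0.1231)^1 + 14.9980/(1+0.1231)^2 + 167.8926/(1+0.1231)^2 = 155.7571

£155.76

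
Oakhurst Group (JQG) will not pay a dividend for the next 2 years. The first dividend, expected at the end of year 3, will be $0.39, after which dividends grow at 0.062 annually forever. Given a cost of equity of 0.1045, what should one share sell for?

$7.52

Deferred-dividend DDM. At t=2 the remaining stream is a growing perpetuity with first payment D_3 = 0.39.
V_2 = D_3/(r−g) = 0.39/(0.1045−0.062) = 9.1765
P₀ = V_2/(1+r)^2 = 9.1765/(1+0.1045)^2 = 7.5222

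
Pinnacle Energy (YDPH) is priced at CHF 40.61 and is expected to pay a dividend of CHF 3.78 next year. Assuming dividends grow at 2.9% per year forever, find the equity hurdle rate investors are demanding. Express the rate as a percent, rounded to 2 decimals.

Rearranging the constant-growth DDM: r = D₁/P₀ + g.
r = 3.7800 / 40.61 + 0.029 = 0.09308 + 0.029 = 0.12208

12.21%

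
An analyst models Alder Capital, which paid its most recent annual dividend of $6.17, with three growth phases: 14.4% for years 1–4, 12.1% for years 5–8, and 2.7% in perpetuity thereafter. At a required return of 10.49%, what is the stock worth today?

$155.41

Three-stage DDM. Project D₁…D_8; terminal Gordon value at t=8 with g = 0.027; discount at r = 0.1049.
D_1 = 7.0585
D_2 = 8.0749
D_3 = 9.2377
D_4 = 10.5679
D_5 = 11.8466
D_6 = 13.2801
D_7 = 14.8870
D_8 = 16.6883
TV_8 = 17.1389/(0.1049−0.027) = 220.0112
P₀ = Σ Dₜ/(1+r)ᵗ + TV_8/(1+r)^8 = 155.4053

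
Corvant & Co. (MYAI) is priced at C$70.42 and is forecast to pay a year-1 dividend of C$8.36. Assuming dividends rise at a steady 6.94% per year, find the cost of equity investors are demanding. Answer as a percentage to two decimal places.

18.81%

Rearranging the constant-growth DDM: r = D₁/P₀ + g.
r = 8.3600 / 70.42 + 0.0694 = 0.11872 + 0.0694 = 0.18812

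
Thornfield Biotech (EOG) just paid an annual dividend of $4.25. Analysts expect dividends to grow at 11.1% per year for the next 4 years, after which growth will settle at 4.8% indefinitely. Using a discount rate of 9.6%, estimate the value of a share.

Two-stage DDM. Project D₁…D_4 at 0.111, terminal growth 0.048, discount at r = 0.096.
D_1 = 4.7218
D_2 = 5.2459
D_3 = 5.8282
D_4 = 6.4751
Terminal value at t=4: TV = D_5/(r−g) = 6.7859/(0.096−0.048) = 141.3726
P₀ = 4.7218/(1+0.096)^1 + 5.2459/(1+0.096)^2 + 5.8282/(1+0.096)^3 + 6.4751/(1+0.096)^4 + 141.3726/(1+0.096)^4 = 115.5664

$115.57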